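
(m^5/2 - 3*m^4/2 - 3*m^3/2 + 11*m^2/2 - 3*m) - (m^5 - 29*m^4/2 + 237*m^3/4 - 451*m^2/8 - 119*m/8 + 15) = -m^5/2 + 13*m^4 - 243*m^3/4 + 495*m^2/8 + 95*m/8 - 15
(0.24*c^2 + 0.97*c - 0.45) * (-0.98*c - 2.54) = -0.2352*c^3 - 1.5602*c^2 - 2.0228*c + 1.143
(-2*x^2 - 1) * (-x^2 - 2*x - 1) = 2*x^4 + 4*x^3 + 3*x^2 + 2*x + 1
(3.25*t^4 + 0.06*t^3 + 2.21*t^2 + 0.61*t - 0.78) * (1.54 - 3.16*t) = -10.27*t^5 + 4.8154*t^4 - 6.8912*t^3 + 1.4758*t^2 + 3.4042*t - 1.2012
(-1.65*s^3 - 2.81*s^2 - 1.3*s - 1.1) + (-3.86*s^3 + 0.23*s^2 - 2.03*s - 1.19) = -5.51*s^3 - 2.58*s^2 - 3.33*s - 2.29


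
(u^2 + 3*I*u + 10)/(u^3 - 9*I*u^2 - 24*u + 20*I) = (u + 5*I)/(u^2 - 7*I*u - 10)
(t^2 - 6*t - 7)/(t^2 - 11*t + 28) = (t + 1)/(t - 4)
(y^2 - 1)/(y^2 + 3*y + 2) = (y - 1)/(y + 2)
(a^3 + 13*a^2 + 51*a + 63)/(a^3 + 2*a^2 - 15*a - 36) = (a + 7)/(a - 4)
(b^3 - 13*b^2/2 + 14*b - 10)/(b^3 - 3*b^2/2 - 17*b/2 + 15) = (b - 2)/(b + 3)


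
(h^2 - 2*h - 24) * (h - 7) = h^3 - 9*h^2 - 10*h + 168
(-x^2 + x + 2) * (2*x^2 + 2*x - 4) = -2*x^4 + 10*x^2 - 8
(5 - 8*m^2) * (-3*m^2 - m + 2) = 24*m^4 + 8*m^3 - 31*m^2 - 5*m + 10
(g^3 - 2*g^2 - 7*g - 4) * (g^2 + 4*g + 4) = g^5 + 2*g^4 - 11*g^3 - 40*g^2 - 44*g - 16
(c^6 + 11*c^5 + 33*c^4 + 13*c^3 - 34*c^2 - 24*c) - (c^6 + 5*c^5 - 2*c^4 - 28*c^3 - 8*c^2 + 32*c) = 6*c^5 + 35*c^4 + 41*c^3 - 26*c^2 - 56*c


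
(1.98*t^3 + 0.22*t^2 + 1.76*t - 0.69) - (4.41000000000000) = 1.98*t^3 + 0.22*t^2 + 1.76*t - 5.1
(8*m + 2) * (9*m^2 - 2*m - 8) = 72*m^3 + 2*m^2 - 68*m - 16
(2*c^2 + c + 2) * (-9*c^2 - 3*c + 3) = -18*c^4 - 15*c^3 - 15*c^2 - 3*c + 6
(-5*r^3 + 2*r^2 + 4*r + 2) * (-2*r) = 10*r^4 - 4*r^3 - 8*r^2 - 4*r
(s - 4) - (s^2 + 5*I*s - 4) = -s^2 + s - 5*I*s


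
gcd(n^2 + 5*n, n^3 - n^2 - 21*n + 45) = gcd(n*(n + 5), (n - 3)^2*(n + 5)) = n + 5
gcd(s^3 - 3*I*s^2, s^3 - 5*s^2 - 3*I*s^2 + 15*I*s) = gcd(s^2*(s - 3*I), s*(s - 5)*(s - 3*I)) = s^2 - 3*I*s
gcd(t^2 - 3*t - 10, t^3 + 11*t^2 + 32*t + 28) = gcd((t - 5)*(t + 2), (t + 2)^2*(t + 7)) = t + 2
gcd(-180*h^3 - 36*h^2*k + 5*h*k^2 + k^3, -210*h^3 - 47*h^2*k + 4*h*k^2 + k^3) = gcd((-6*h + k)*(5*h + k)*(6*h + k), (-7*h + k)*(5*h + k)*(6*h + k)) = 30*h^2 + 11*h*k + k^2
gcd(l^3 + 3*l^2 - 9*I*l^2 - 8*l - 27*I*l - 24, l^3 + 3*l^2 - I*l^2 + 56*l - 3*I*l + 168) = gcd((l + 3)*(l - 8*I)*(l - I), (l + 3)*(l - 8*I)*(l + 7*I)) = l^2 + l*(3 - 8*I) - 24*I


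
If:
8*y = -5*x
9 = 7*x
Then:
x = 9/7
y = -45/56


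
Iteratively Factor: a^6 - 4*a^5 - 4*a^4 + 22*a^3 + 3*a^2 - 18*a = (a - 3)*(a^5 - a^4 - 7*a^3 + a^2 + 6*a) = (a - 3)^2*(a^4 + 2*a^3 - a^2 - 2*a) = (a - 3)^2*(a + 1)*(a^3 + a^2 - 2*a) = (a - 3)^2*(a - 1)*(a + 1)*(a^2 + 2*a) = (a - 3)^2*(a - 1)*(a + 1)*(a + 2)*(a)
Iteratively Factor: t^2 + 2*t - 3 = (t + 3)*(t - 1)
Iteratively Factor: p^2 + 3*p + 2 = (p + 1)*(p + 2)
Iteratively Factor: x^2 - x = (x - 1)*(x)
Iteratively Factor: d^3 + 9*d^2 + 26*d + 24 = (d + 3)*(d^2 + 6*d + 8) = (d + 2)*(d + 3)*(d + 4)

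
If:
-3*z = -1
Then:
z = 1/3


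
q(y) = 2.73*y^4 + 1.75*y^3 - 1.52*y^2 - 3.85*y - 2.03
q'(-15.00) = -35632.00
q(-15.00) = 132013.72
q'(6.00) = 2525.63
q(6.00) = 3836.23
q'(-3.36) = -348.59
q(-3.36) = 275.32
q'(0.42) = -3.39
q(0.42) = -3.70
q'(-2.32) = -104.90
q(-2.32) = 55.96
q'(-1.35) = -17.05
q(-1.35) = 5.16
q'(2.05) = 106.06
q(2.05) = 46.98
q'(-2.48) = -130.58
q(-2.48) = 74.75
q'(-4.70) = -1007.34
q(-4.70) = 1132.95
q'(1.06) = 11.83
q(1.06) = -2.29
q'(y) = 10.92*y^3 + 5.25*y^2 - 3.04*y - 3.85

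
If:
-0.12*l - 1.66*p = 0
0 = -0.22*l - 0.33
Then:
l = -1.50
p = 0.11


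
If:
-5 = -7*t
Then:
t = 5/7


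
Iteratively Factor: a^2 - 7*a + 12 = (a - 4)*(a - 3)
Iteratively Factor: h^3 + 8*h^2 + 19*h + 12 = (h + 1)*(h^2 + 7*h + 12) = (h + 1)*(h + 3)*(h + 4)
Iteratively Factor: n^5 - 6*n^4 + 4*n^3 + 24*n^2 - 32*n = (n - 2)*(n^4 - 4*n^3 - 4*n^2 + 16*n) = (n - 2)*(n + 2)*(n^3 - 6*n^2 + 8*n) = (n - 4)*(n - 2)*(n + 2)*(n^2 - 2*n) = n*(n - 4)*(n - 2)*(n + 2)*(n - 2)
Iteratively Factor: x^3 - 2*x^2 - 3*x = (x + 1)*(x^2 - 3*x) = (x - 3)*(x + 1)*(x)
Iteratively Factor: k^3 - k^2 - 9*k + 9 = (k - 3)*(k^2 + 2*k - 3) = (k - 3)*(k + 3)*(k - 1)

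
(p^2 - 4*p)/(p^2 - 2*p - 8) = p/(p + 2)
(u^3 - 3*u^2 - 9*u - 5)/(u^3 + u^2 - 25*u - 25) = (u + 1)/(u + 5)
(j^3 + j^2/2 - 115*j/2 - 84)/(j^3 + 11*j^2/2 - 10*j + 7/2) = (2*j^2 - 13*j - 24)/(2*j^2 - 3*j + 1)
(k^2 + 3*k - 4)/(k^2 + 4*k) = (k - 1)/k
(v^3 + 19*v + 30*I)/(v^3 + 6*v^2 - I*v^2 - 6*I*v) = (v^3 + 19*v + 30*I)/(v*(v^2 + v*(6 - I) - 6*I))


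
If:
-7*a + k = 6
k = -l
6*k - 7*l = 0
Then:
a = -6/7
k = 0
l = 0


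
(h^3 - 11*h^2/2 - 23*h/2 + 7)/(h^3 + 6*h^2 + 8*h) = (2*h^2 - 15*h + 7)/(2*h*(h + 4))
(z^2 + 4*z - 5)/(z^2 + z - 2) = (z + 5)/(z + 2)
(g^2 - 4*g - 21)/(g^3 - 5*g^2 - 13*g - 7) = (g + 3)/(g^2 + 2*g + 1)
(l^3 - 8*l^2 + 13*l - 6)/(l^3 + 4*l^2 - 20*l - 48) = (l^3 - 8*l^2 + 13*l - 6)/(l^3 + 4*l^2 - 20*l - 48)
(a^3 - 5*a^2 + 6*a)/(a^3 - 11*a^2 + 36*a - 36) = a/(a - 6)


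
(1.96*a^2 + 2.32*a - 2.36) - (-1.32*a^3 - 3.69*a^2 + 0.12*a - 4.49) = 1.32*a^3 + 5.65*a^2 + 2.2*a + 2.13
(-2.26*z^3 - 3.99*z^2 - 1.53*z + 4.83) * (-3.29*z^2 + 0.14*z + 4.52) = 7.4354*z^5 + 12.8107*z^4 - 5.7401*z^3 - 34.1397*z^2 - 6.2394*z + 21.8316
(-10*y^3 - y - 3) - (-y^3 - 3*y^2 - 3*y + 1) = -9*y^3 + 3*y^2 + 2*y - 4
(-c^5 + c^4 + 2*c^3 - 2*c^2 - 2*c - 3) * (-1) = c^5 - c^4 - 2*c^3 + 2*c^2 + 2*c + 3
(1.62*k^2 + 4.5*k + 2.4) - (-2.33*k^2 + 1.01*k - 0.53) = 3.95*k^2 + 3.49*k + 2.93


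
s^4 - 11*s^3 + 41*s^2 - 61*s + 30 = (s - 5)*(s - 3)*(s - 2)*(s - 1)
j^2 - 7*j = j*(j - 7)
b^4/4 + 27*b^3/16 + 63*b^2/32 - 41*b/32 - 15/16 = (b/4 + 1/2)*(b - 3/4)*(b + 1/2)*(b + 5)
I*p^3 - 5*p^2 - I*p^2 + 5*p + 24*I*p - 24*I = (p - 3*I)*(p + 8*I)*(I*p - I)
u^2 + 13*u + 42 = (u + 6)*(u + 7)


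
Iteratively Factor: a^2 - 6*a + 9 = (a - 3)*(a - 3)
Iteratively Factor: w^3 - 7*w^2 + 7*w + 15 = (w - 3)*(w^2 - 4*w - 5) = (w - 5)*(w - 3)*(w + 1)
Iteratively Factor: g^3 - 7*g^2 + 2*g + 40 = (g - 5)*(g^2 - 2*g - 8) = (g - 5)*(g + 2)*(g - 4)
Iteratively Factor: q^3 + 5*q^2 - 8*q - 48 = (q + 4)*(q^2 + q - 12) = (q + 4)^2*(q - 3)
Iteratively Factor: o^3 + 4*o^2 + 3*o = (o)*(o^2 + 4*o + 3) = o*(o + 3)*(o + 1)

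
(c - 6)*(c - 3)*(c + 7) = c^3 - 2*c^2 - 45*c + 126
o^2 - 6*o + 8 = (o - 4)*(o - 2)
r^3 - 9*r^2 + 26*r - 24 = (r - 4)*(r - 3)*(r - 2)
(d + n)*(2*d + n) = 2*d^2 + 3*d*n + n^2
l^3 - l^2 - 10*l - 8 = (l - 4)*(l + 1)*(l + 2)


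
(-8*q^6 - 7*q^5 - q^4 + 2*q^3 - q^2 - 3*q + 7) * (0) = 0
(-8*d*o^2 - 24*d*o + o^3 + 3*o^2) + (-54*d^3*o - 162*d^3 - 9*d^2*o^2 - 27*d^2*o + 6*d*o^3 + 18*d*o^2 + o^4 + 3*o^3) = -54*d^3*o - 162*d^3 - 9*d^2*o^2 - 27*d^2*o + 6*d*o^3 + 10*d*o^2 - 24*d*o + o^4 + 4*o^3 + 3*o^2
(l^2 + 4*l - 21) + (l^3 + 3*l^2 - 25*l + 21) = l^3 + 4*l^2 - 21*l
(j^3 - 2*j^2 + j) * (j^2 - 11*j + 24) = j^5 - 13*j^4 + 47*j^3 - 59*j^2 + 24*j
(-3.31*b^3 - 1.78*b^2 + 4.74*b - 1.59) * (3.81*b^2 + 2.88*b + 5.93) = -12.6111*b^5 - 16.3146*b^4 - 6.6953*b^3 - 2.9621*b^2 + 23.529*b - 9.4287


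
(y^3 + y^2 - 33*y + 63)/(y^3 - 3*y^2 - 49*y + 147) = (y - 3)/(y - 7)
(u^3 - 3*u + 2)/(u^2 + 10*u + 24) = (u^3 - 3*u + 2)/(u^2 + 10*u + 24)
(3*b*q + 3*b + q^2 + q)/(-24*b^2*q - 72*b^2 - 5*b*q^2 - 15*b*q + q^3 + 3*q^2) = (q + 1)/(-8*b*q - 24*b + q^2 + 3*q)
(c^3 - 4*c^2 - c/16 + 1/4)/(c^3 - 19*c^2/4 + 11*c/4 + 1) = (c - 1/4)/(c - 1)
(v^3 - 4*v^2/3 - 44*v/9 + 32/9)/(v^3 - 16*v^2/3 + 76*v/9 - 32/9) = (v + 2)/(v - 2)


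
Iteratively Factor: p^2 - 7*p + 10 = (p - 2)*(p - 5)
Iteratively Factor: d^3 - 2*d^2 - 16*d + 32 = (d - 2)*(d^2 - 16) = (d - 4)*(d - 2)*(d + 4)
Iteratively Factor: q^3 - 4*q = (q + 2)*(q^2 - 2*q) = (q - 2)*(q + 2)*(q)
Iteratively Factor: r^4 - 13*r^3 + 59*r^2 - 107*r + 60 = (r - 1)*(r^3 - 12*r^2 + 47*r - 60) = (r - 5)*(r - 1)*(r^2 - 7*r + 12) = (r - 5)*(r - 3)*(r - 1)*(r - 4)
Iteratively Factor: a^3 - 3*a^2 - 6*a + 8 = (a + 2)*(a^2 - 5*a + 4) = (a - 4)*(a + 2)*(a - 1)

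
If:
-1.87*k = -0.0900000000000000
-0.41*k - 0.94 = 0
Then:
No Solution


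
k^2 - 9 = (k - 3)*(k + 3)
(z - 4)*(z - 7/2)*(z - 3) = z^3 - 21*z^2/2 + 73*z/2 - 42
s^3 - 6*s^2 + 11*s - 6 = (s - 3)*(s - 2)*(s - 1)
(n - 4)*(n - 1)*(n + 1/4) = n^3 - 19*n^2/4 + 11*n/4 + 1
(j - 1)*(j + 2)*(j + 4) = j^3 + 5*j^2 + 2*j - 8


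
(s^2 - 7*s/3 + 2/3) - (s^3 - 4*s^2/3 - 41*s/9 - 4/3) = -s^3 + 7*s^2/3 + 20*s/9 + 2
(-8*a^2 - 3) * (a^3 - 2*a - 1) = -8*a^5 + 13*a^3 + 8*a^2 + 6*a + 3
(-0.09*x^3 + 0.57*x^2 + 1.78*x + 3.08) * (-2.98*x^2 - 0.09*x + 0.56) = 0.2682*x^5 - 1.6905*x^4 - 5.4061*x^3 - 9.0194*x^2 + 0.7196*x + 1.7248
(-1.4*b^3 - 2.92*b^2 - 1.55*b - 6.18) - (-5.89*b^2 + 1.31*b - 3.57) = -1.4*b^3 + 2.97*b^2 - 2.86*b - 2.61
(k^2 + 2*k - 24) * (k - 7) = k^3 - 5*k^2 - 38*k + 168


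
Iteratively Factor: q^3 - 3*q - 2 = (q + 1)*(q^2 - q - 2) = (q + 1)^2*(q - 2)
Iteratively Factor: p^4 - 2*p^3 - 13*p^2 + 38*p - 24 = (p - 1)*(p^3 - p^2 - 14*p + 24) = (p - 1)*(p + 4)*(p^2 - 5*p + 6) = (p - 3)*(p - 1)*(p + 4)*(p - 2)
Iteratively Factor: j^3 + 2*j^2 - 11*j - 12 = (j - 3)*(j^2 + 5*j + 4) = (j - 3)*(j + 4)*(j + 1)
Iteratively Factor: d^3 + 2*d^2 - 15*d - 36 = (d - 4)*(d^2 + 6*d + 9) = (d - 4)*(d + 3)*(d + 3)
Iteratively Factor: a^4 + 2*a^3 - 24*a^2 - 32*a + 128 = (a + 4)*(a^3 - 2*a^2 - 16*a + 32) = (a + 4)^2*(a^2 - 6*a + 8) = (a - 4)*(a + 4)^2*(a - 2)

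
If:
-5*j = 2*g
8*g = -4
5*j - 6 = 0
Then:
No Solution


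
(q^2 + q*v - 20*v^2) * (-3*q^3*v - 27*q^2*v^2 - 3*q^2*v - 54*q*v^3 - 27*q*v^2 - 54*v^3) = -3*q^5*v - 30*q^4*v^2 - 3*q^4*v - 21*q^3*v^3 - 30*q^3*v^2 + 486*q^2*v^4 - 21*q^2*v^3 + 1080*q*v^5 + 486*q*v^4 + 1080*v^5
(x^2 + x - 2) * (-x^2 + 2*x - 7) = -x^4 + x^3 - 3*x^2 - 11*x + 14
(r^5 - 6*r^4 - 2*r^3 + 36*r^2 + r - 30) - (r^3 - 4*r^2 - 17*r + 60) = r^5 - 6*r^4 - 3*r^3 + 40*r^2 + 18*r - 90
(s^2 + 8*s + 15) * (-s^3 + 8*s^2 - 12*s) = -s^5 + 37*s^3 + 24*s^2 - 180*s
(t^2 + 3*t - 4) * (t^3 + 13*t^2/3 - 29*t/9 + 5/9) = t^5 + 22*t^4/3 + 52*t^3/9 - 238*t^2/9 + 131*t/9 - 20/9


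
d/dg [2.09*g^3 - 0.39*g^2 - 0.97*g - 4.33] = 6.27*g^2 - 0.78*g - 0.97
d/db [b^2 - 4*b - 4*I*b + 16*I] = 2*b - 4 - 4*I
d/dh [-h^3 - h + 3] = -3*h^2 - 1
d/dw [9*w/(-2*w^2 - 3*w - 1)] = 9*(2*w^2 - 1)/(4*w^4 + 12*w^3 + 13*w^2 + 6*w + 1)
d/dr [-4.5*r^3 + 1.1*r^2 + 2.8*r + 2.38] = -13.5*r^2 + 2.2*r + 2.8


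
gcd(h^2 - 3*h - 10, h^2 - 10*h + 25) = h - 5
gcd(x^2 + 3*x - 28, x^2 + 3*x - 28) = x^2 + 3*x - 28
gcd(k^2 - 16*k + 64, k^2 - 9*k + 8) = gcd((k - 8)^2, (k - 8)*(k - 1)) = k - 8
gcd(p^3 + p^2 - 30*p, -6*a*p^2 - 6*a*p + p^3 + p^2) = p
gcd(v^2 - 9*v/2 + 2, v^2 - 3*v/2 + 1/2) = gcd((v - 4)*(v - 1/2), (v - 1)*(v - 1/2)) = v - 1/2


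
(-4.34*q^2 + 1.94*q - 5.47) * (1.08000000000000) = -4.6872*q^2 + 2.0952*q - 5.9076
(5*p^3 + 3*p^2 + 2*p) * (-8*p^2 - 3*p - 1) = -40*p^5 - 39*p^4 - 30*p^3 - 9*p^2 - 2*p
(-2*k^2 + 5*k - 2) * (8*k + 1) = -16*k^3 + 38*k^2 - 11*k - 2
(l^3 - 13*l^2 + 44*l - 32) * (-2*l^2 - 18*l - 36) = -2*l^5 + 8*l^4 + 110*l^3 - 260*l^2 - 1008*l + 1152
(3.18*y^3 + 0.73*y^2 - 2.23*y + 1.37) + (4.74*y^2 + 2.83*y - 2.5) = 3.18*y^3 + 5.47*y^2 + 0.6*y - 1.13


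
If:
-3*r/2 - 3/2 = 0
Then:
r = -1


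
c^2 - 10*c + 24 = (c - 6)*(c - 4)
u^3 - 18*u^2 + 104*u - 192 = (u - 8)*(u - 6)*(u - 4)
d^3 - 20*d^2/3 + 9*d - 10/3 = (d - 5)*(d - 1)*(d - 2/3)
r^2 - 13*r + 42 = (r - 7)*(r - 6)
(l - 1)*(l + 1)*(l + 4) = l^3 + 4*l^2 - l - 4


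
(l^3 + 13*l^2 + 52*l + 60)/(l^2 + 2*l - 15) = (l^2 + 8*l + 12)/(l - 3)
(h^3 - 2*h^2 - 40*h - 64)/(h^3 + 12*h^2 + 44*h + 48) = (h - 8)/(h + 6)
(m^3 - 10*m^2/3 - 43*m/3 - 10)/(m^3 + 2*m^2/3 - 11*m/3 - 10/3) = (m - 6)/(m - 2)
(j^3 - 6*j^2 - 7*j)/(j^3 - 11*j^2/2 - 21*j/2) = 2*(j + 1)/(2*j + 3)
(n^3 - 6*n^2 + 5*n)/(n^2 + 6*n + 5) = n*(n^2 - 6*n + 5)/(n^2 + 6*n + 5)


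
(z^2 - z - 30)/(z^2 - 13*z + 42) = (z + 5)/(z - 7)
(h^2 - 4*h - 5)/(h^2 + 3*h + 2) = (h - 5)/(h + 2)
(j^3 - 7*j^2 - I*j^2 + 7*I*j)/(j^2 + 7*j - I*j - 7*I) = j*(j - 7)/(j + 7)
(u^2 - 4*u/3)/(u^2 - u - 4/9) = 3*u/(3*u + 1)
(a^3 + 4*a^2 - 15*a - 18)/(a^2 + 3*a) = (a^3 + 4*a^2 - 15*a - 18)/(a*(a + 3))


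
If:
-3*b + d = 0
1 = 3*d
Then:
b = 1/9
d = 1/3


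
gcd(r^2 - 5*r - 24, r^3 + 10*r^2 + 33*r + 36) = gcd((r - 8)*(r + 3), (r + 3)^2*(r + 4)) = r + 3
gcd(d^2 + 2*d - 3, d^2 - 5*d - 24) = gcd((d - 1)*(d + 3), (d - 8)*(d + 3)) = d + 3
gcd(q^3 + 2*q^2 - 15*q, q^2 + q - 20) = q + 5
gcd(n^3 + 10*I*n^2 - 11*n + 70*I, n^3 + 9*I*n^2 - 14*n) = n + 7*I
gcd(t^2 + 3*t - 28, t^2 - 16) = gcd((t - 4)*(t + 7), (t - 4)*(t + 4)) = t - 4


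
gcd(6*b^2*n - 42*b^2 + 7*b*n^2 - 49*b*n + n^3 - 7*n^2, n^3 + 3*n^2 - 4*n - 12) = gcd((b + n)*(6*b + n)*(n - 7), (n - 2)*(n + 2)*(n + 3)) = 1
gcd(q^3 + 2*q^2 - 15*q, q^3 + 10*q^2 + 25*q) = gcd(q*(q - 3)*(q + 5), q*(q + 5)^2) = q^2 + 5*q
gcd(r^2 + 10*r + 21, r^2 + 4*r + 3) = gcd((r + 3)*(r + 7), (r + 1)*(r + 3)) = r + 3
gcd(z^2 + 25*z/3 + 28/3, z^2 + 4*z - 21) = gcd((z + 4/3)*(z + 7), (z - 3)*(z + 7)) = z + 7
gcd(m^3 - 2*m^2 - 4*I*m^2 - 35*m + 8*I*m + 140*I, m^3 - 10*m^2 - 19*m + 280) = m^2 - 2*m - 35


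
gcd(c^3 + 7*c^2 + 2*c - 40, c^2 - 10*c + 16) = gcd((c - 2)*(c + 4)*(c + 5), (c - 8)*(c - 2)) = c - 2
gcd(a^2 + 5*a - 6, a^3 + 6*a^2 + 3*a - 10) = a - 1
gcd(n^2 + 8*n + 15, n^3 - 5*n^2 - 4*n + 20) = 1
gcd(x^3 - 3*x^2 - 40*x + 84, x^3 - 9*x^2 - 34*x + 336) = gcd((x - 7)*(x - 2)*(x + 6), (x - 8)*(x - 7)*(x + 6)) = x^2 - x - 42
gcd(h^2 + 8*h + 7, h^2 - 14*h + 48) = 1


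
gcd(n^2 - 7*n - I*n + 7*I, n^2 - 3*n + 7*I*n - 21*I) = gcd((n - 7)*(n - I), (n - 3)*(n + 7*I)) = 1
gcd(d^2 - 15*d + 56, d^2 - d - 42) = d - 7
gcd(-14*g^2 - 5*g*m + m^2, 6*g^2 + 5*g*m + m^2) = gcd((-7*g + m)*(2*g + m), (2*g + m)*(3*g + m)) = 2*g + m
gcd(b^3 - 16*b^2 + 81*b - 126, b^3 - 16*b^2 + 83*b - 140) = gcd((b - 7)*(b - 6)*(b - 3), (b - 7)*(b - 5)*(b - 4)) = b - 7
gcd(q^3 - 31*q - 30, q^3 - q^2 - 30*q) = q^2 - q - 30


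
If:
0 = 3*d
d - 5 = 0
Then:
No Solution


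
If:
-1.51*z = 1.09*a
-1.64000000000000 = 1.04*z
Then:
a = 2.18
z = -1.58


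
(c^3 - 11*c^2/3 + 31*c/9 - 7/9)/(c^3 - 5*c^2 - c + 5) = (9*c^2 - 24*c + 7)/(9*(c^2 - 4*c - 5))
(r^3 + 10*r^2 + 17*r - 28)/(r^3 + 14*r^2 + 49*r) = (r^2 + 3*r - 4)/(r*(r + 7))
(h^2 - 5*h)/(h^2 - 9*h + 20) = h/(h - 4)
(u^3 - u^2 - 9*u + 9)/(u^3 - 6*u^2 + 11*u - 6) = (u + 3)/(u - 2)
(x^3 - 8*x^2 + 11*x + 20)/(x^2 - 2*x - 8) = (x^2 - 4*x - 5)/(x + 2)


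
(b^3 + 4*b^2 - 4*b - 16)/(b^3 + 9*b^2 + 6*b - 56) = (b + 2)/(b + 7)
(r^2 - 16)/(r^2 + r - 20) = (r + 4)/(r + 5)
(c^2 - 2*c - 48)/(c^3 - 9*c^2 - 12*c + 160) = (c + 6)/(c^2 - c - 20)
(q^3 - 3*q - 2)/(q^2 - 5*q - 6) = (q^2 - q - 2)/(q - 6)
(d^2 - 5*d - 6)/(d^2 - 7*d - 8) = (d - 6)/(d - 8)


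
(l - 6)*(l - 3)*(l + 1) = l^3 - 8*l^2 + 9*l + 18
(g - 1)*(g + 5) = g^2 + 4*g - 5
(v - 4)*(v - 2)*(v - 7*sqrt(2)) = v^3 - 7*sqrt(2)*v^2 - 6*v^2 + 8*v + 42*sqrt(2)*v - 56*sqrt(2)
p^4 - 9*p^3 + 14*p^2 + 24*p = p*(p - 6)*(p - 4)*(p + 1)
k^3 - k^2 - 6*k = k*(k - 3)*(k + 2)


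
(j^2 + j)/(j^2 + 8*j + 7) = j/(j + 7)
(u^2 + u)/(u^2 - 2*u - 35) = u*(u + 1)/(u^2 - 2*u - 35)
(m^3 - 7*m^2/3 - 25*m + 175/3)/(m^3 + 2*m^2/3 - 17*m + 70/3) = (m - 5)/(m - 2)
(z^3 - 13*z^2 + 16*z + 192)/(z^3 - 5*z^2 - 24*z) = (z - 8)/z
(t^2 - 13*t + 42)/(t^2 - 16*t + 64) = (t^2 - 13*t + 42)/(t^2 - 16*t + 64)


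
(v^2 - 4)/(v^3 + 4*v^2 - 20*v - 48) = (v - 2)/(v^2 + 2*v - 24)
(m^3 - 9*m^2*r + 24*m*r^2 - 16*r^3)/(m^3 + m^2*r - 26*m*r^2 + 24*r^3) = (m - 4*r)/(m + 6*r)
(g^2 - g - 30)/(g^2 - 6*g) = (g + 5)/g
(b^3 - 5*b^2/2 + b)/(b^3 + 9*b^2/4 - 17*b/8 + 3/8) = 4*b*(b - 2)/(4*b^2 + 11*b - 3)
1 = 1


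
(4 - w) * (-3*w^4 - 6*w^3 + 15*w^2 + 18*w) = 3*w^5 - 6*w^4 - 39*w^3 + 42*w^2 + 72*w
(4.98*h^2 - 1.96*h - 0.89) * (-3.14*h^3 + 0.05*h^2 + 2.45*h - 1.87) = -15.6372*h^5 + 6.4034*h^4 + 14.8976*h^3 - 14.1591*h^2 + 1.4847*h + 1.6643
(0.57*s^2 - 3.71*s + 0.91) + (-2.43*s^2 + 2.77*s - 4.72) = -1.86*s^2 - 0.94*s - 3.81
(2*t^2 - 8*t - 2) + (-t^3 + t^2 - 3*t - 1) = -t^3 + 3*t^2 - 11*t - 3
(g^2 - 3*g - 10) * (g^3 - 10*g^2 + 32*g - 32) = g^5 - 13*g^4 + 52*g^3 - 28*g^2 - 224*g + 320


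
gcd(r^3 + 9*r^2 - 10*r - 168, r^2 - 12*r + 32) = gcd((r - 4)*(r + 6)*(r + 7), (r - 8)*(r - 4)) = r - 4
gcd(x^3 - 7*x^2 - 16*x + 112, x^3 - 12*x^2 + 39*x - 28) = x^2 - 11*x + 28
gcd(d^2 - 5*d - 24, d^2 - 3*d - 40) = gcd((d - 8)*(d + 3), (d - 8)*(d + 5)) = d - 8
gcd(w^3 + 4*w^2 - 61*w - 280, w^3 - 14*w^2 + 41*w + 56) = w - 8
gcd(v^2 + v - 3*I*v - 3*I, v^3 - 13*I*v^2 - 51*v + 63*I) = v - 3*I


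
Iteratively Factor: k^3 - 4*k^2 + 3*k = (k - 3)*(k^2 - k) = (k - 3)*(k - 1)*(k)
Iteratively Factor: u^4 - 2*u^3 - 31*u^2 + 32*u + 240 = (u - 5)*(u^3 + 3*u^2 - 16*u - 48) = (u - 5)*(u + 3)*(u^2 - 16) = (u - 5)*(u - 4)*(u + 3)*(u + 4)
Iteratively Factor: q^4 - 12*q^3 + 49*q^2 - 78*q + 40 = (q - 1)*(q^3 - 11*q^2 + 38*q - 40) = (q - 5)*(q - 1)*(q^2 - 6*q + 8) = (q - 5)*(q - 2)*(q - 1)*(q - 4)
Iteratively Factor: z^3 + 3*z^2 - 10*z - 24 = (z + 2)*(z^2 + z - 12) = (z + 2)*(z + 4)*(z - 3)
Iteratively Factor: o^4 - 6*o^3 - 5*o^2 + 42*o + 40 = (o - 5)*(o^3 - o^2 - 10*o - 8) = (o - 5)*(o + 2)*(o^2 - 3*o - 4) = (o - 5)*(o + 1)*(o + 2)*(o - 4)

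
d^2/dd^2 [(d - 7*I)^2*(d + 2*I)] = 6*d - 24*I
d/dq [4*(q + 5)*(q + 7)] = 8*q + 48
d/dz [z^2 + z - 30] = 2*z + 1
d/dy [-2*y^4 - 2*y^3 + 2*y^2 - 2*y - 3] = -8*y^3 - 6*y^2 + 4*y - 2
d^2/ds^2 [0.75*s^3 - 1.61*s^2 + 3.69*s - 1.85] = 4.5*s - 3.22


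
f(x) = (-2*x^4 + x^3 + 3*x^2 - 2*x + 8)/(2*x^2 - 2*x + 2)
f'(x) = (2 - 4*x)*(-2*x^4 + x^3 + 3*x^2 - 2*x + 8)/(2*x^2 - 2*x + 2)^2 + (-8*x^3 + 3*x^2 + 6*x - 2)/(2*x^2 - 2*x + 2) = (-2*x^5 + 7*x^4/2 - 5*x^3 + x^2 - 5*x + 3)/(x^4 - 2*x^3 + 3*x^2 - 2*x + 1)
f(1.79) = -0.16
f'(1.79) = -5.53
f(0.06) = 4.18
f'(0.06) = 3.04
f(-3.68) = -9.90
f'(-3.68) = 6.85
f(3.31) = -9.81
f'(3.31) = -7.47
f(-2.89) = -5.10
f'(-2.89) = 5.30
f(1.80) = -0.21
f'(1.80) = -5.54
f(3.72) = -13.02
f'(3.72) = -8.20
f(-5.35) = -24.12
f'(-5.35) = 10.19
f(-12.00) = -136.10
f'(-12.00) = 23.49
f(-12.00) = -136.10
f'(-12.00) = 23.49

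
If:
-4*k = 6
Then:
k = -3/2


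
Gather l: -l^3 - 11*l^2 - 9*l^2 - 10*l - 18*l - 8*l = -l^3 - 20*l^2 - 36*l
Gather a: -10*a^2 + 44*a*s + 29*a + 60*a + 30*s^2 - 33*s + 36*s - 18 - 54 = -10*a^2 + a*(44*s + 89) + 30*s^2 + 3*s - 72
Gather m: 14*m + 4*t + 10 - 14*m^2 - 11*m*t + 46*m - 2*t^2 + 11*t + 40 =-14*m^2 + m*(60 - 11*t) - 2*t^2 + 15*t + 50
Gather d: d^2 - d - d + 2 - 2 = d^2 - 2*d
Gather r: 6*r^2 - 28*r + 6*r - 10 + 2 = 6*r^2 - 22*r - 8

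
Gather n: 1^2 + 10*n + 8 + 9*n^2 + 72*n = 9*n^2 + 82*n + 9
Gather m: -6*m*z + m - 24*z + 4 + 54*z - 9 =m*(1 - 6*z) + 30*z - 5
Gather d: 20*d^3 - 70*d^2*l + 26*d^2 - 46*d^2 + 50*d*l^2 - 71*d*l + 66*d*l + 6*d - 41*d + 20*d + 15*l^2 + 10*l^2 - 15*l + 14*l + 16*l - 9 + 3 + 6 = 20*d^3 + d^2*(-70*l - 20) + d*(50*l^2 - 5*l - 15) + 25*l^2 + 15*l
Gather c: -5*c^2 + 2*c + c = -5*c^2 + 3*c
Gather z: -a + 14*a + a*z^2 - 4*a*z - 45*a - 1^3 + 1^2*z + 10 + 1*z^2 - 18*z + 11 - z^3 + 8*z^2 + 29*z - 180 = -32*a - z^3 + z^2*(a + 9) + z*(12 - 4*a) - 160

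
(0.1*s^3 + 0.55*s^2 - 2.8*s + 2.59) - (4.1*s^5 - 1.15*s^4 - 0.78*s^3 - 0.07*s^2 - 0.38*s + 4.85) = -4.1*s^5 + 1.15*s^4 + 0.88*s^3 + 0.62*s^2 - 2.42*s - 2.26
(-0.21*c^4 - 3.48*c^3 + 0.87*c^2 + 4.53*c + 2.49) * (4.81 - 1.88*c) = 0.3948*c^5 + 5.5323*c^4 - 18.3744*c^3 - 4.3317*c^2 + 17.1081*c + 11.9769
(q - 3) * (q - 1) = q^2 - 4*q + 3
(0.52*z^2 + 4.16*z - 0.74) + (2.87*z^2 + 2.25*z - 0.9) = 3.39*z^2 + 6.41*z - 1.64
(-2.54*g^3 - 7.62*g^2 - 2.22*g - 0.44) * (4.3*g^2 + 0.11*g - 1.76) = -10.922*g^5 - 33.0454*g^4 - 5.9138*g^3 + 11.275*g^2 + 3.8588*g + 0.7744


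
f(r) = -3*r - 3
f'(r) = -3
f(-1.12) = 0.36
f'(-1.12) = -3.00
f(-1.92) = 2.76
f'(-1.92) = -3.00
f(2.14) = -9.42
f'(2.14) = -3.00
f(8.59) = -28.77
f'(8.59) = -3.00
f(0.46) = -4.38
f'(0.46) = -3.00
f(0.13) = -3.39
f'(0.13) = -3.00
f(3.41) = -13.23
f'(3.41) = -3.00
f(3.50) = -13.50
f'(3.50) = -3.00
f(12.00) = -39.00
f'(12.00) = -3.00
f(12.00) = -39.00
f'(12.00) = -3.00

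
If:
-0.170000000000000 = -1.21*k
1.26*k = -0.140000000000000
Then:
No Solution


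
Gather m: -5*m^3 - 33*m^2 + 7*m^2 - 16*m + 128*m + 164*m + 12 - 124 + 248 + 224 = -5*m^3 - 26*m^2 + 276*m + 360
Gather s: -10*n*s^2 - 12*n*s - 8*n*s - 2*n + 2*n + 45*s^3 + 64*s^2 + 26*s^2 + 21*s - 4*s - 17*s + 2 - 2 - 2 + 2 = -20*n*s + 45*s^3 + s^2*(90 - 10*n)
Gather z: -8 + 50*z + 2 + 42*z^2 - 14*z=42*z^2 + 36*z - 6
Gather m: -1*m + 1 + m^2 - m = m^2 - 2*m + 1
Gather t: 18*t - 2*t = 16*t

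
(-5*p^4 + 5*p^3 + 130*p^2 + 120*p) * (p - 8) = -5*p^5 + 45*p^4 + 90*p^3 - 920*p^2 - 960*p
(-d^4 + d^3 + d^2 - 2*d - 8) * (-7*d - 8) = 7*d^5 + d^4 - 15*d^3 + 6*d^2 + 72*d + 64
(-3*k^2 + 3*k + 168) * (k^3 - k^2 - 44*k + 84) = -3*k^5 + 6*k^4 + 297*k^3 - 552*k^2 - 7140*k + 14112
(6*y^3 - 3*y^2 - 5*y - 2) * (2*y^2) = 12*y^5 - 6*y^4 - 10*y^3 - 4*y^2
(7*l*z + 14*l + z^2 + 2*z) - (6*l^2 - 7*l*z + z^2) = -6*l^2 + 14*l*z + 14*l + 2*z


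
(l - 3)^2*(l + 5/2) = l^3 - 7*l^2/2 - 6*l + 45/2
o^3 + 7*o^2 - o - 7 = (o - 1)*(o + 1)*(o + 7)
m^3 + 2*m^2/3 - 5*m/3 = m*(m - 1)*(m + 5/3)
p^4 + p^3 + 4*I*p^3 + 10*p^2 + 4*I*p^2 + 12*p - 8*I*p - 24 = (p - 1)*(p + 2)*(p - 2*I)*(p + 6*I)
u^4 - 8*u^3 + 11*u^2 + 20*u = u*(u - 5)*(u - 4)*(u + 1)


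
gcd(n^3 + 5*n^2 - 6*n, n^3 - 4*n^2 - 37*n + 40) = n - 1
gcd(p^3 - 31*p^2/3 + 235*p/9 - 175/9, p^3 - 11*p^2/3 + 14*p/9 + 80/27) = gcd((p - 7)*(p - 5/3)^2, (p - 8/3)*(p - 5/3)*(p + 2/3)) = p - 5/3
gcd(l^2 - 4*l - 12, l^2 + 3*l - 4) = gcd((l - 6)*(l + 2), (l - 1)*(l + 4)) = 1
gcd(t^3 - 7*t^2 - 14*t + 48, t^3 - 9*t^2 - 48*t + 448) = t - 8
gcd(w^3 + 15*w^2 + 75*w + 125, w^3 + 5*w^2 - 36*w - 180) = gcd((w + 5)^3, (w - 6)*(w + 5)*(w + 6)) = w + 5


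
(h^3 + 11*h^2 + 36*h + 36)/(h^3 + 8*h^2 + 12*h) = (h + 3)/h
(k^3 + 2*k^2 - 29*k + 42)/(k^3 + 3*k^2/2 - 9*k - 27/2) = 2*(k^2 + 5*k - 14)/(2*k^2 + 9*k + 9)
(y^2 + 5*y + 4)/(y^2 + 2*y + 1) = (y + 4)/(y + 1)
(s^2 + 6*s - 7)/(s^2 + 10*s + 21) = (s - 1)/(s + 3)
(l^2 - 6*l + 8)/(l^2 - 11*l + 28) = (l - 2)/(l - 7)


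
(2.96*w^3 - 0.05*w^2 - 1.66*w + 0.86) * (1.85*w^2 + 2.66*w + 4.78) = 5.476*w^5 + 7.7811*w^4 + 10.9448*w^3 - 3.0636*w^2 - 5.6472*w + 4.1108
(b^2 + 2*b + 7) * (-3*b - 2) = -3*b^3 - 8*b^2 - 25*b - 14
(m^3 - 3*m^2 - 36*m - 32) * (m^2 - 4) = m^5 - 3*m^4 - 40*m^3 - 20*m^2 + 144*m + 128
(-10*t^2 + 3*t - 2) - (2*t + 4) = -10*t^2 + t - 6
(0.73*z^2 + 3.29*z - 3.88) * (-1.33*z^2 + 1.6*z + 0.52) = -0.9709*z^4 - 3.2077*z^3 + 10.804*z^2 - 4.4972*z - 2.0176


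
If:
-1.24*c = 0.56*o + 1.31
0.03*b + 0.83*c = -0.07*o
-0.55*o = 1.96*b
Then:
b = 0.79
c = 0.21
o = -2.80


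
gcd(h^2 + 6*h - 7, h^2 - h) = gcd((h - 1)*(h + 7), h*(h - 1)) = h - 1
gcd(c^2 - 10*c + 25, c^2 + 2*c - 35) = c - 5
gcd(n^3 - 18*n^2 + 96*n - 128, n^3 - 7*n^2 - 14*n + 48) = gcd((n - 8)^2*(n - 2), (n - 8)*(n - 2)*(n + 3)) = n^2 - 10*n + 16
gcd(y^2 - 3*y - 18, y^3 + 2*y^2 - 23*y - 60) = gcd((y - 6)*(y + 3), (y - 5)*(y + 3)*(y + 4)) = y + 3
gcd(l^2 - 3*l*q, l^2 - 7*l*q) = l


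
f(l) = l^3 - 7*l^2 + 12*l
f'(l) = 3*l^2 - 14*l + 12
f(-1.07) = -22.08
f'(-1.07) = 30.41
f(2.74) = 0.90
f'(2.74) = -3.84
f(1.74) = 4.95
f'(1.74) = -3.28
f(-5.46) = -436.97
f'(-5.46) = 177.87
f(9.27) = 306.31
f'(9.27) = 140.02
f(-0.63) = -10.59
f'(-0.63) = 22.01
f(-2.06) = -63.17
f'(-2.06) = 53.57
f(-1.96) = -57.94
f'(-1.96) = 50.96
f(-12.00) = -2880.00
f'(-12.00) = 612.00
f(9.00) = 270.00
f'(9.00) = 129.00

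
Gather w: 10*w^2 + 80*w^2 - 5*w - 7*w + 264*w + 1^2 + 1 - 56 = 90*w^2 + 252*w - 54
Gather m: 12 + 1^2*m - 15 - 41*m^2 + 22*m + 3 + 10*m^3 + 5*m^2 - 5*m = 10*m^3 - 36*m^2 + 18*m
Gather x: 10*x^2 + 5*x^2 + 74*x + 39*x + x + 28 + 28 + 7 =15*x^2 + 114*x + 63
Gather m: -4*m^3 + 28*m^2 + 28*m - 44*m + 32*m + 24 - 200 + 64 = -4*m^3 + 28*m^2 + 16*m - 112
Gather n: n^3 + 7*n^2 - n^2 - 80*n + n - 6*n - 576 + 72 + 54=n^3 + 6*n^2 - 85*n - 450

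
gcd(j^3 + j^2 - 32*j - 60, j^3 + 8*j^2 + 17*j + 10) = j^2 + 7*j + 10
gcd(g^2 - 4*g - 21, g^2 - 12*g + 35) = g - 7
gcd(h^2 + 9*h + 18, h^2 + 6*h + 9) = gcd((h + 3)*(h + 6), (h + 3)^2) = h + 3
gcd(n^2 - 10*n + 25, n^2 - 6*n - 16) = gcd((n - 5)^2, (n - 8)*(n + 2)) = 1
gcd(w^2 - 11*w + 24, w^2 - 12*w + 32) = w - 8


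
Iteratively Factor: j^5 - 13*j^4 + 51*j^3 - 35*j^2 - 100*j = (j - 5)*(j^4 - 8*j^3 + 11*j^2 + 20*j) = (j - 5)*(j + 1)*(j^3 - 9*j^2 + 20*j) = (j - 5)*(j - 4)*(j + 1)*(j^2 - 5*j) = (j - 5)^2*(j - 4)*(j + 1)*(j)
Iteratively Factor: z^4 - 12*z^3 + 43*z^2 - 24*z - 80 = (z - 5)*(z^3 - 7*z^2 + 8*z + 16) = (z - 5)*(z - 4)*(z^2 - 3*z - 4) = (z - 5)*(z - 4)*(z + 1)*(z - 4)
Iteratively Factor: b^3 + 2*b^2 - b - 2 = (b + 2)*(b^2 - 1) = (b + 1)*(b + 2)*(b - 1)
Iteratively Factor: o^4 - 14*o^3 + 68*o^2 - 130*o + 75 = (o - 3)*(o^3 - 11*o^2 + 35*o - 25) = (o - 5)*(o - 3)*(o^2 - 6*o + 5) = (o - 5)*(o - 3)*(o - 1)*(o - 5)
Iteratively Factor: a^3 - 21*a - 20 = (a + 4)*(a^2 - 4*a - 5) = (a - 5)*(a + 4)*(a + 1)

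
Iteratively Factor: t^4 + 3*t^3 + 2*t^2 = (t)*(t^3 + 3*t^2 + 2*t) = t*(t + 2)*(t^2 + t) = t^2*(t + 2)*(t + 1)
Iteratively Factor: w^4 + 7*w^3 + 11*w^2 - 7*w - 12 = (w + 3)*(w^3 + 4*w^2 - w - 4) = (w - 1)*(w + 3)*(w^2 + 5*w + 4) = (w - 1)*(w + 1)*(w + 3)*(w + 4)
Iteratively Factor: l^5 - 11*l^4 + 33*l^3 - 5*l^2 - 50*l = (l - 2)*(l^4 - 9*l^3 + 15*l^2 + 25*l) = (l - 5)*(l - 2)*(l^3 - 4*l^2 - 5*l) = (l - 5)*(l - 2)*(l + 1)*(l^2 - 5*l) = l*(l - 5)*(l - 2)*(l + 1)*(l - 5)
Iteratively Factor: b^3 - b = (b)*(b^2 - 1) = b*(b + 1)*(b - 1)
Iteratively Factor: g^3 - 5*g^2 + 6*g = (g - 2)*(g^2 - 3*g) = (g - 3)*(g - 2)*(g)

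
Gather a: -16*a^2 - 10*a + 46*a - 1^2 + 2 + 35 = -16*a^2 + 36*a + 36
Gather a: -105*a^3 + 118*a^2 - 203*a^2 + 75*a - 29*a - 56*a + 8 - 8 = -105*a^3 - 85*a^2 - 10*a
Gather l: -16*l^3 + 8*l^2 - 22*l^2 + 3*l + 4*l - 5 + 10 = -16*l^3 - 14*l^2 + 7*l + 5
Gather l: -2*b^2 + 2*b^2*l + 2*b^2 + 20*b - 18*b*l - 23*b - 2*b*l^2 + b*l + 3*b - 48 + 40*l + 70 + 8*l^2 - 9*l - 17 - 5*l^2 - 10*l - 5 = l^2*(3 - 2*b) + l*(2*b^2 - 17*b + 21)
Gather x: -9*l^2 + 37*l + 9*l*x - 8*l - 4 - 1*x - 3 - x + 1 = -9*l^2 + 29*l + x*(9*l - 2) - 6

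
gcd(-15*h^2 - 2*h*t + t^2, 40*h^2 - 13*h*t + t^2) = -5*h + t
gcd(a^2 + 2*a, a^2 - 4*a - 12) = a + 2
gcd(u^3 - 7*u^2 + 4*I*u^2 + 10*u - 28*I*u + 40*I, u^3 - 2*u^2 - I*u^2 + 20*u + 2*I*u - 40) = u^2 + u*(-2 + 4*I) - 8*I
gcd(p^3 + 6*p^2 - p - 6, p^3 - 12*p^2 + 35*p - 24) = p - 1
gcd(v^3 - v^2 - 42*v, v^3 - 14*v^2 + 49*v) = v^2 - 7*v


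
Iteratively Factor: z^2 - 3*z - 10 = (z + 2)*(z - 5)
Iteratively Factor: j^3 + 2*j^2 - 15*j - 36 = (j - 4)*(j^2 + 6*j + 9) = (j - 4)*(j + 3)*(j + 3)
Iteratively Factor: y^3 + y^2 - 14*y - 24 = (y - 4)*(y^2 + 5*y + 6) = (y - 4)*(y + 3)*(y + 2)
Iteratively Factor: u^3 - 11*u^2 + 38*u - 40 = (u - 4)*(u^2 - 7*u + 10) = (u - 4)*(u - 2)*(u - 5)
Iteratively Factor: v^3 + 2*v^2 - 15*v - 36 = (v + 3)*(v^2 - v - 12) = (v + 3)^2*(v - 4)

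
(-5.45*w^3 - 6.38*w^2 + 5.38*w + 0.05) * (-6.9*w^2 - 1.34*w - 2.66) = 37.605*w^5 + 51.325*w^4 - 14.0758*w^3 + 9.4166*w^2 - 14.3778*w - 0.133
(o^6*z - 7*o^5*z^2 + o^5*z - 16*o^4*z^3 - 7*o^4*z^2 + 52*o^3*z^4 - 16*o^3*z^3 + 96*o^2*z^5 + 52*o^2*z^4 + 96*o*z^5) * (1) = o^6*z - 7*o^5*z^2 + o^5*z - 16*o^4*z^3 - 7*o^4*z^2 + 52*o^3*z^4 - 16*o^3*z^3 + 96*o^2*z^5 + 52*o^2*z^4 + 96*o*z^5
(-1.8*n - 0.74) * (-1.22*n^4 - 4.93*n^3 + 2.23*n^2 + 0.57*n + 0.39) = 2.196*n^5 + 9.7768*n^4 - 0.365800000000001*n^3 - 2.6762*n^2 - 1.1238*n - 0.2886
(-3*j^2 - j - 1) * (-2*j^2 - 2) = 6*j^4 + 2*j^3 + 8*j^2 + 2*j + 2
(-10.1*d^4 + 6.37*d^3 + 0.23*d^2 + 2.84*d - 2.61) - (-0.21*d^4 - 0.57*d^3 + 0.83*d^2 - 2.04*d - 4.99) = -9.89*d^4 + 6.94*d^3 - 0.6*d^2 + 4.88*d + 2.38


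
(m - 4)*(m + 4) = m^2 - 16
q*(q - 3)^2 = q^3 - 6*q^2 + 9*q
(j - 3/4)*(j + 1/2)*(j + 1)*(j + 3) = j^4 + 15*j^3/4 + 13*j^2/8 - 9*j/4 - 9/8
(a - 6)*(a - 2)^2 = a^3 - 10*a^2 + 28*a - 24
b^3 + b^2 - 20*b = b*(b - 4)*(b + 5)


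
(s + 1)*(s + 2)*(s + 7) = s^3 + 10*s^2 + 23*s + 14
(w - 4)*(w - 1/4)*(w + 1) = w^3 - 13*w^2/4 - 13*w/4 + 1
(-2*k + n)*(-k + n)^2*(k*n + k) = -2*k^4*n - 2*k^4 + 5*k^3*n^2 + 5*k^3*n - 4*k^2*n^3 - 4*k^2*n^2 + k*n^4 + k*n^3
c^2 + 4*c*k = c*(c + 4*k)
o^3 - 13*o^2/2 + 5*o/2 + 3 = (o - 6)*(o - 1)*(o + 1/2)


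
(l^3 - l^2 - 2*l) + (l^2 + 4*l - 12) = l^3 + 2*l - 12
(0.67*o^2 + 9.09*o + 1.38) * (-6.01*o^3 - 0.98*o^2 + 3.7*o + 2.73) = -4.0267*o^5 - 55.2875*o^4 - 14.723*o^3 + 34.1097*o^2 + 29.9217*o + 3.7674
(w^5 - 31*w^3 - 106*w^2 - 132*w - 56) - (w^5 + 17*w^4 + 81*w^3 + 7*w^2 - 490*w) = -17*w^4 - 112*w^3 - 113*w^2 + 358*w - 56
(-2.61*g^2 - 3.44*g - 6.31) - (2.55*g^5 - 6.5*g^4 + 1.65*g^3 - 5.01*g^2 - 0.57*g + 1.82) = -2.55*g^5 + 6.5*g^4 - 1.65*g^3 + 2.4*g^2 - 2.87*g - 8.13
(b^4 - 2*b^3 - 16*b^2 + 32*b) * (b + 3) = b^5 + b^4 - 22*b^3 - 16*b^2 + 96*b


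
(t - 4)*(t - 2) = t^2 - 6*t + 8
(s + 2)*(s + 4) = s^2 + 6*s + 8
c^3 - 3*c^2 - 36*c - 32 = (c - 8)*(c + 1)*(c + 4)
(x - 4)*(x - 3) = x^2 - 7*x + 12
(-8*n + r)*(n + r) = -8*n^2 - 7*n*r + r^2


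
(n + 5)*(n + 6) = n^2 + 11*n + 30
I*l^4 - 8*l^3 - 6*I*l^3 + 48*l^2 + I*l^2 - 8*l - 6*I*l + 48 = (l - 6)*(l + I)*(l + 8*I)*(I*l + 1)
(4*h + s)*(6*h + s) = 24*h^2 + 10*h*s + s^2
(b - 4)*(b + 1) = b^2 - 3*b - 4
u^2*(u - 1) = u^3 - u^2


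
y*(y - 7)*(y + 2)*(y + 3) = y^4 - 2*y^3 - 29*y^2 - 42*y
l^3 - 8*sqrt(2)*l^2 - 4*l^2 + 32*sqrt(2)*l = l*(l - 4)*(l - 8*sqrt(2))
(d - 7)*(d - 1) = d^2 - 8*d + 7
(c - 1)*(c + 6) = c^2 + 5*c - 6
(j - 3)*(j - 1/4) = j^2 - 13*j/4 + 3/4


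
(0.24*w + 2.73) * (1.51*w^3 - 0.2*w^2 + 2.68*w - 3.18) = 0.3624*w^4 + 4.0743*w^3 + 0.0972*w^2 + 6.5532*w - 8.6814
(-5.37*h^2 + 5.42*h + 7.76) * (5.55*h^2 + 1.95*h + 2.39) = -29.8035*h^4 + 19.6095*h^3 + 40.8027*h^2 + 28.0858*h + 18.5464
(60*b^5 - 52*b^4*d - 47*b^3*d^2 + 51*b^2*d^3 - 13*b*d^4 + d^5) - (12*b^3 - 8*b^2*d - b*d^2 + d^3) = 60*b^5 - 52*b^4*d - 47*b^3*d^2 - 12*b^3 + 51*b^2*d^3 + 8*b^2*d - 13*b*d^4 + b*d^2 + d^5 - d^3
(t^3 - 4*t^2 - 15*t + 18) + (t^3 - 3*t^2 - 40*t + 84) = 2*t^3 - 7*t^2 - 55*t + 102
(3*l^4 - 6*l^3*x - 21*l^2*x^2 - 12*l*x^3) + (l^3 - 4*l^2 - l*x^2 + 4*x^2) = 3*l^4 - 6*l^3*x + l^3 - 21*l^2*x^2 - 4*l^2 - 12*l*x^3 - l*x^2 + 4*x^2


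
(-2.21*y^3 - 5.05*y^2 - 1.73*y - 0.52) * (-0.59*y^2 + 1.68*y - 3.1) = 1.3039*y^5 - 0.7333*y^4 - 0.6123*y^3 + 13.0554*y^2 + 4.4894*y + 1.612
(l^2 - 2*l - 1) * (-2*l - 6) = -2*l^3 - 2*l^2 + 14*l + 6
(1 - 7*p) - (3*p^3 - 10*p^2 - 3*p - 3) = -3*p^3 + 10*p^2 - 4*p + 4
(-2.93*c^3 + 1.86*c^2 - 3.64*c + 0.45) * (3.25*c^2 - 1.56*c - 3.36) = -9.5225*c^5 + 10.6158*c^4 - 4.8868*c^3 + 0.891300000000001*c^2 + 11.5284*c - 1.512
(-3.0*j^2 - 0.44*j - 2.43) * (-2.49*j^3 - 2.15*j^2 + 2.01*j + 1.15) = 7.47*j^5 + 7.5456*j^4 + 0.966700000000001*j^3 + 0.8901*j^2 - 5.3903*j - 2.7945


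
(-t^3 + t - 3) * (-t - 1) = t^4 + t^3 - t^2 + 2*t + 3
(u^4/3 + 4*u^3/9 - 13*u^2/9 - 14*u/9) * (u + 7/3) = u^5/3 + 11*u^4/9 - 11*u^3/27 - 133*u^2/27 - 98*u/27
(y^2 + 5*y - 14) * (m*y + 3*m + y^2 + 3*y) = m*y^3 + 8*m*y^2 + m*y - 42*m + y^4 + 8*y^3 + y^2 - 42*y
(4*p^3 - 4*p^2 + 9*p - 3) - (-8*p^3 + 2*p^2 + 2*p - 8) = 12*p^3 - 6*p^2 + 7*p + 5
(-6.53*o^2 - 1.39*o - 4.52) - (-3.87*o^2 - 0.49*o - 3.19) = -2.66*o^2 - 0.9*o - 1.33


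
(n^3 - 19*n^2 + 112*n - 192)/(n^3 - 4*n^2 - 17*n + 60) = (n^2 - 16*n + 64)/(n^2 - n - 20)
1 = 1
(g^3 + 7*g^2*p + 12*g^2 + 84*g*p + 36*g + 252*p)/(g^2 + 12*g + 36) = g + 7*p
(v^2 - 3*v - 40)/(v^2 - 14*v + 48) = (v + 5)/(v - 6)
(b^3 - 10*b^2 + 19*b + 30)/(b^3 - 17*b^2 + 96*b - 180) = (b + 1)/(b - 6)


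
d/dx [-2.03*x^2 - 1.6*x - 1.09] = -4.06*x - 1.6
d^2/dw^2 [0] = 0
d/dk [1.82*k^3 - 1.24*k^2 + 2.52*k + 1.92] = 5.46*k^2 - 2.48*k + 2.52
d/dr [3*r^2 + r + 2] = 6*r + 1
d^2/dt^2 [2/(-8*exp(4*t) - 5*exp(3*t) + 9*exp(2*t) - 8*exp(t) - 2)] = 2*(-2*(32*exp(3*t) + 15*exp(2*t) - 18*exp(t) + 8)^2*exp(t) + (128*exp(3*t) + 45*exp(2*t) - 36*exp(t) + 8)*(8*exp(4*t) + 5*exp(3*t) - 9*exp(2*t) + 8*exp(t) + 2))*exp(t)/(8*exp(4*t) + 5*exp(3*t) - 9*exp(2*t) + 8*exp(t) + 2)^3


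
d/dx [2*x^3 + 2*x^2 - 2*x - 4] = 6*x^2 + 4*x - 2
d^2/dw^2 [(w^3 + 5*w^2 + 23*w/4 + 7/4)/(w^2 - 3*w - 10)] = 3*(53*w^3 + 327*w^2 + 609*w + 481)/(2*(w^6 - 9*w^5 - 3*w^4 + 153*w^3 + 30*w^2 - 900*w - 1000))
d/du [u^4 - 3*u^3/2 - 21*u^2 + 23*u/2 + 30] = 4*u^3 - 9*u^2/2 - 42*u + 23/2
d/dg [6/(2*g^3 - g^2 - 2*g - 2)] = 12*(-3*g^2 + g + 1)/(-2*g^3 + g^2 + 2*g + 2)^2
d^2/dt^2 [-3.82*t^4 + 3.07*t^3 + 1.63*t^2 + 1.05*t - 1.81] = -45.84*t^2 + 18.42*t + 3.26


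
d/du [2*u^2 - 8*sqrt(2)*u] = 4*u - 8*sqrt(2)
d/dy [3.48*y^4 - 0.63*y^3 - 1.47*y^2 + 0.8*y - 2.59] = 13.92*y^3 - 1.89*y^2 - 2.94*y + 0.8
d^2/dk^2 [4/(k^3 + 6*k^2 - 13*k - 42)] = 8*(-3*(k + 2)*(k^3 + 6*k^2 - 13*k - 42) + (3*k^2 + 12*k - 13)^2)/(k^3 + 6*k^2 - 13*k - 42)^3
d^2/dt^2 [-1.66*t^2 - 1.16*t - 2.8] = -3.32000000000000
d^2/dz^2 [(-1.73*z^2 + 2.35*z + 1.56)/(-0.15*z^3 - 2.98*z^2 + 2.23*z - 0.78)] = (0.07785*z^6 - 0.317249999999998*z^5 - 3.25179*z^4 - 34.3078060000001*z^3 - 100.817496*z^2 + 96.070104*z - 14.333436)/(0.003375*z^9 + 0.20115*z^8 + 3.845655*z^7 + 20.535382*z^6 - 55.080111*z^5 + 63.672402*z^4 - 41.916259*z^3 + 17.075682*z^2 - 4.070196*z + 0.474552)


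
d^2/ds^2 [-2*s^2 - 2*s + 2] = -4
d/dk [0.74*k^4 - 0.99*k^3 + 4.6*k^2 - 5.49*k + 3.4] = 2.96*k^3 - 2.97*k^2 + 9.2*k - 5.49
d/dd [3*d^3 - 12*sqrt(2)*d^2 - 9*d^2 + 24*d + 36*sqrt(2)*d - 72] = 9*d^2 - 24*sqrt(2)*d - 18*d + 24 + 36*sqrt(2)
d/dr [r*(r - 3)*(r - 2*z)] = 3*r^2 - 4*r*z - 6*r + 6*z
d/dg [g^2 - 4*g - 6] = 2*g - 4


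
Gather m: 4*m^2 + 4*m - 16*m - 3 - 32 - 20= 4*m^2 - 12*m - 55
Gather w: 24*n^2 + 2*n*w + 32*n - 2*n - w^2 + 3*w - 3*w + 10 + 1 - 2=24*n^2 + 2*n*w + 30*n - w^2 + 9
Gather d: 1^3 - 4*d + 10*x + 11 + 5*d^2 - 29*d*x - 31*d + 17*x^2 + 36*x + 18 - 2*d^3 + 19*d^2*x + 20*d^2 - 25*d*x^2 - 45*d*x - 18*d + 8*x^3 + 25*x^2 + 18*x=-2*d^3 + d^2*(19*x + 25) + d*(-25*x^2 - 74*x - 53) + 8*x^3 + 42*x^2 + 64*x + 30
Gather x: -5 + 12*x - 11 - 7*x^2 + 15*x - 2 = -7*x^2 + 27*x - 18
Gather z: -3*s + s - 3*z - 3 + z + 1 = -2*s - 2*z - 2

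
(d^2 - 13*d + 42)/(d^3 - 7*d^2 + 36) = (d - 7)/(d^2 - d - 6)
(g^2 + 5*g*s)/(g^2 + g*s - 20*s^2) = g/(g - 4*s)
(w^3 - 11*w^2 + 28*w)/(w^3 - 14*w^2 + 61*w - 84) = w/(w - 3)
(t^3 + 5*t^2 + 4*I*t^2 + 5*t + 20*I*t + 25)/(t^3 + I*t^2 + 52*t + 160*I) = (t^2 + t*(5 - I) - 5*I)/(t^2 - 4*I*t + 32)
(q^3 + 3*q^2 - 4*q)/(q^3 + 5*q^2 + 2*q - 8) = q/(q + 2)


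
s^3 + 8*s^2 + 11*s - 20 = (s - 1)*(s + 4)*(s + 5)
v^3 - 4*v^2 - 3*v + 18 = (v - 3)^2*(v + 2)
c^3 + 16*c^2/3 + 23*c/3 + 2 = (c + 1/3)*(c + 2)*(c + 3)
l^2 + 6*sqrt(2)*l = l*(l + 6*sqrt(2))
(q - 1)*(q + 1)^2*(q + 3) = q^4 + 4*q^3 + 2*q^2 - 4*q - 3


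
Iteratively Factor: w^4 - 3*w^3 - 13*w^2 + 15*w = (w - 1)*(w^3 - 2*w^2 - 15*w) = (w - 1)*(w + 3)*(w^2 - 5*w) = w*(w - 1)*(w + 3)*(w - 5)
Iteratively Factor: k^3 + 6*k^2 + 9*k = (k + 3)*(k^2 + 3*k) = (k + 3)^2*(k)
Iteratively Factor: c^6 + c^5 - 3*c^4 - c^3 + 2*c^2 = (c + 2)*(c^5 - c^4 - c^3 + c^2) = (c + 1)*(c + 2)*(c^4 - 2*c^3 + c^2) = c*(c + 1)*(c + 2)*(c^3 - 2*c^2 + c) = c^2*(c + 1)*(c + 2)*(c^2 - 2*c + 1) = c^2*(c - 1)*(c + 1)*(c + 2)*(c - 1)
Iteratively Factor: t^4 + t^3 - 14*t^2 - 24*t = (t + 2)*(t^3 - t^2 - 12*t) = t*(t + 2)*(t^2 - t - 12) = t*(t - 4)*(t + 2)*(t + 3)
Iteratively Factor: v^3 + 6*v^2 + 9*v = (v + 3)*(v^2 + 3*v) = v*(v + 3)*(v + 3)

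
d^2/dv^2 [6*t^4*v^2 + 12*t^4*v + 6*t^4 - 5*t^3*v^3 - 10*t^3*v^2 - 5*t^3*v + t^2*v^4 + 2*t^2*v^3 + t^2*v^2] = t^2*(12*t^2 - 30*t*v - 20*t + 12*v^2 + 12*v + 2)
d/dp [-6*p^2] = -12*p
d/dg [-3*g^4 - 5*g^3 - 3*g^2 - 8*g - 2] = -12*g^3 - 15*g^2 - 6*g - 8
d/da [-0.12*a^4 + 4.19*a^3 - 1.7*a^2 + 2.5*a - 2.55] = -0.48*a^3 + 12.57*a^2 - 3.4*a + 2.5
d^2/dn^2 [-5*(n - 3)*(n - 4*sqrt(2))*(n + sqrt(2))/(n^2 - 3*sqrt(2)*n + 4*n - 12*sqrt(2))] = 40*(-5*n^3 - 18*n^2 + 63*sqrt(2)*n^2 - 450*n + 126*sqrt(2)*n - 348 + 546*sqrt(2))/(n^6 - 9*sqrt(2)*n^5 + 12*n^5 - 108*sqrt(2)*n^4 + 102*n^4 - 486*sqrt(2)*n^3 + 712*n^3 - 1224*sqrt(2)*n^2 + 2592*n^2 - 2592*sqrt(2)*n + 3456*n - 3456*sqrt(2))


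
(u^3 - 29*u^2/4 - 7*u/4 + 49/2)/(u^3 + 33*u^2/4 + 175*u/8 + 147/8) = 2*(u^2 - 9*u + 14)/(2*u^2 + 13*u + 21)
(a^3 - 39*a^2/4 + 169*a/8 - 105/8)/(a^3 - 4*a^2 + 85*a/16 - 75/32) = 4*(a - 7)/(4*a - 5)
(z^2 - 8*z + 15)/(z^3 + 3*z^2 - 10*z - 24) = (z - 5)/(z^2 + 6*z + 8)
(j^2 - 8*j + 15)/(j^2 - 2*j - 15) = (j - 3)/(j + 3)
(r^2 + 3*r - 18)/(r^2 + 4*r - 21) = (r + 6)/(r + 7)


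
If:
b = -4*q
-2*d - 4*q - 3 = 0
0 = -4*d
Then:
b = 3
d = 0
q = -3/4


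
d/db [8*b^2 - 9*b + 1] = 16*b - 9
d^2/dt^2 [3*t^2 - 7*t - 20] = 6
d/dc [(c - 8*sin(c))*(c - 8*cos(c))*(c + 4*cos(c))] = 4*c^2*sin(c) - 8*c^2*cos(c) + 3*c^2 - 16*c*sin(c) + 32*sqrt(2)*c*sin(2*c + pi/4) - 8*c*cos(c) + 64*cos(c) + 192*cos(3*c) - 16*sqrt(2)*cos(2*c + pi/4) - 16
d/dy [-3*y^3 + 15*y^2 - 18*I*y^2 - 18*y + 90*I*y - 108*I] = -9*y^2 + y*(30 - 36*I) - 18 + 90*I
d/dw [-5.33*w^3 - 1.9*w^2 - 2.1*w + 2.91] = -15.99*w^2 - 3.8*w - 2.1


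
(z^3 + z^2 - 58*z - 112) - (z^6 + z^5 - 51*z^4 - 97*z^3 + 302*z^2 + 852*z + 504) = -z^6 - z^5 + 51*z^4 + 98*z^3 - 301*z^2 - 910*z - 616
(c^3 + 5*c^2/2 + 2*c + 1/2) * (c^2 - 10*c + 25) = c^5 - 15*c^4/2 + 2*c^3 + 43*c^2 + 45*c + 25/2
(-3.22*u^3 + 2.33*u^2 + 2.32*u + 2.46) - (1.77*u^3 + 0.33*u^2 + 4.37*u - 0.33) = -4.99*u^3 + 2.0*u^2 - 2.05*u + 2.79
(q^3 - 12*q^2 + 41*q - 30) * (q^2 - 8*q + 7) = q^5 - 20*q^4 + 144*q^3 - 442*q^2 + 527*q - 210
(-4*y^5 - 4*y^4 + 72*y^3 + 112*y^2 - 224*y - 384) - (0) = -4*y^5 - 4*y^4 + 72*y^3 + 112*y^2 - 224*y - 384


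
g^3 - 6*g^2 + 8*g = g*(g - 4)*(g - 2)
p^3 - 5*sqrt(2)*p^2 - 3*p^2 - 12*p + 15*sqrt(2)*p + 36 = (p - 3)*(p - 6*sqrt(2))*(p + sqrt(2))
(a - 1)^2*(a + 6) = a^3 + 4*a^2 - 11*a + 6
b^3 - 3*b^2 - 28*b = b*(b - 7)*(b + 4)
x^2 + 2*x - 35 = (x - 5)*(x + 7)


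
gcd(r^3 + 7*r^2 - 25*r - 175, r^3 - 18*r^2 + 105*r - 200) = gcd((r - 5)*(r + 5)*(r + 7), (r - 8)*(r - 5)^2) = r - 5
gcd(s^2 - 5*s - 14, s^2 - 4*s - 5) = 1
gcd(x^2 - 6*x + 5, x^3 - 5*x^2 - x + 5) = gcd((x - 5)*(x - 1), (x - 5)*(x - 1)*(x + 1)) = x^2 - 6*x + 5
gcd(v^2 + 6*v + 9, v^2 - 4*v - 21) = v + 3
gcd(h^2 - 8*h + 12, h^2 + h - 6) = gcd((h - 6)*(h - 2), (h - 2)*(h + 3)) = h - 2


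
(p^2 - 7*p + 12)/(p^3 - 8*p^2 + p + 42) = (p - 4)/(p^2 - 5*p - 14)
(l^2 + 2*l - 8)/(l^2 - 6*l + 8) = (l + 4)/(l - 4)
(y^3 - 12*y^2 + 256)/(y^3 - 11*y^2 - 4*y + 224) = (y - 8)/(y - 7)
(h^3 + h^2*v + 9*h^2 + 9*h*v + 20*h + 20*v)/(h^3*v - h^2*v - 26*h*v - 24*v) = (h^2 + h*v + 5*h + 5*v)/(v*(h^2 - 5*h - 6))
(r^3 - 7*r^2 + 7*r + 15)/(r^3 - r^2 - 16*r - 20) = (r^2 - 2*r - 3)/(r^2 + 4*r + 4)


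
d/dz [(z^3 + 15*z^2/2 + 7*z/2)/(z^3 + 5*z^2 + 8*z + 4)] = (-5*z^3 + 28*z^2 + 53*z + 14)/(2*(z^5 + 8*z^4 + 25*z^3 + 38*z^2 + 28*z + 8))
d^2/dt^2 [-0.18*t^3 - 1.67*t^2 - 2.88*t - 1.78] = -1.08*t - 3.34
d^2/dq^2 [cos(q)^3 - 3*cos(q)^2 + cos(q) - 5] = -7*cos(q)/4 + 6*cos(2*q) - 9*cos(3*q)/4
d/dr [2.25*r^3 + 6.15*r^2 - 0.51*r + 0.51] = 6.75*r^2 + 12.3*r - 0.51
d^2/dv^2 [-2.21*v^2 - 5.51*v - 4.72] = -4.42000000000000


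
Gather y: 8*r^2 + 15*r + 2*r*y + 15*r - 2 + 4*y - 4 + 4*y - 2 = 8*r^2 + 30*r + y*(2*r + 8) - 8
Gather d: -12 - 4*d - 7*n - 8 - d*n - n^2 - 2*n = d*(-n - 4) - n^2 - 9*n - 20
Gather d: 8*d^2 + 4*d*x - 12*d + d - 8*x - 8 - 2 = 8*d^2 + d*(4*x - 11) - 8*x - 10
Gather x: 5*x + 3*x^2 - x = 3*x^2 + 4*x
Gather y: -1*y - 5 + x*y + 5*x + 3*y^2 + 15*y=5*x + 3*y^2 + y*(x + 14) - 5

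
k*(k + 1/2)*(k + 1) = k^3 + 3*k^2/2 + k/2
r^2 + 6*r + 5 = (r + 1)*(r + 5)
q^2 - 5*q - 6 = (q - 6)*(q + 1)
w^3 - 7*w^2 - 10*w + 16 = (w - 8)*(w - 1)*(w + 2)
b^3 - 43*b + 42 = (b - 6)*(b - 1)*(b + 7)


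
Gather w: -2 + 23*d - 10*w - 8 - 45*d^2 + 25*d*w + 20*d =-45*d^2 + 43*d + w*(25*d - 10) - 10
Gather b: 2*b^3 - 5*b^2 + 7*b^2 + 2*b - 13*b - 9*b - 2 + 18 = 2*b^3 + 2*b^2 - 20*b + 16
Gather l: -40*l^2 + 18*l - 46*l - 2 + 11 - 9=-40*l^2 - 28*l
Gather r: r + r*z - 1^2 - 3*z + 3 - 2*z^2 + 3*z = r*(z + 1) - 2*z^2 + 2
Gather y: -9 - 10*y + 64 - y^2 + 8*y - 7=-y^2 - 2*y + 48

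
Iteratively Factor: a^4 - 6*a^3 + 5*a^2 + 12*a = (a - 4)*(a^3 - 2*a^2 - 3*a) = a*(a - 4)*(a^2 - 2*a - 3) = a*(a - 4)*(a - 3)*(a + 1)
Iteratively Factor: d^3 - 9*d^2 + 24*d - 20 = (d - 2)*(d^2 - 7*d + 10) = (d - 2)^2*(d - 5)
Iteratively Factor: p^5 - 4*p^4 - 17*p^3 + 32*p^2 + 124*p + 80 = (p - 4)*(p^4 - 17*p^2 - 36*p - 20) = (p - 5)*(p - 4)*(p^3 + 5*p^2 + 8*p + 4) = (p - 5)*(p - 4)*(p + 1)*(p^2 + 4*p + 4) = (p - 5)*(p - 4)*(p + 1)*(p + 2)*(p + 2)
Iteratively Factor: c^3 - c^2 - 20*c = (c - 5)*(c^2 + 4*c) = c*(c - 5)*(c + 4)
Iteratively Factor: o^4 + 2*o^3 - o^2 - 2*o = (o - 1)*(o^3 + 3*o^2 + 2*o) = o*(o - 1)*(o^2 + 3*o + 2) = o*(o - 1)*(o + 1)*(o + 2)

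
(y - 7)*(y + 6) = y^2 - y - 42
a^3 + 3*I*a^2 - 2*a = a*(a + I)*(a + 2*I)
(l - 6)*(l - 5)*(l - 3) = l^3 - 14*l^2 + 63*l - 90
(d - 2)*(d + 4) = d^2 + 2*d - 8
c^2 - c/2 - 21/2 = (c - 7/2)*(c + 3)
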